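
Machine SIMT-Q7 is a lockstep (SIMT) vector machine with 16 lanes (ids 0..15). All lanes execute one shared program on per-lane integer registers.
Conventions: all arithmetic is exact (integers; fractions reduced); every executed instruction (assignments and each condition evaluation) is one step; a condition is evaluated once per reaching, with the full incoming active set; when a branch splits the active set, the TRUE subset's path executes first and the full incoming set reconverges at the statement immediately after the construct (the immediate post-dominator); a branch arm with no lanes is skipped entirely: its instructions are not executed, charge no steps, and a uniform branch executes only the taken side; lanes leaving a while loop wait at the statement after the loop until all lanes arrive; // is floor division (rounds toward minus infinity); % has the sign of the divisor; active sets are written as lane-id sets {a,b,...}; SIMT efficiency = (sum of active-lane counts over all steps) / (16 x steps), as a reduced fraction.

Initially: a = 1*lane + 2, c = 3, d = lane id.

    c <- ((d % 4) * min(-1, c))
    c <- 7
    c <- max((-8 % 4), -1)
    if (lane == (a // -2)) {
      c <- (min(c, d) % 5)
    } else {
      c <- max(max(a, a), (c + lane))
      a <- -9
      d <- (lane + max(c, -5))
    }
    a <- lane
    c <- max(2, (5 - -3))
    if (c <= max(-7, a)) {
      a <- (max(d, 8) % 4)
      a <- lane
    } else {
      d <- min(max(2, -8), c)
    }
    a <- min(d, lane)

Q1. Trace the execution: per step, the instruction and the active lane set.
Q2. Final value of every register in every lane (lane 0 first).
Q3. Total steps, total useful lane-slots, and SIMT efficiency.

step 0: c <- ((d % 4) * min(-1, c))  {0,1,2,3,4,5,6,7,8,9,10,11,12,13,14,15}
step 1: c <- 7                       {0,1,2,3,4,5,6,7,8,9,10,11,12,13,14,15}
step 2: c <- max((-8 % 4), -1)       {0,1,2,3,4,5,6,7,8,9,10,11,12,13,14,15}
step 3: eval (lane == (a // -2))     {0,1,2,3,4,5,6,7,8,9,10,11,12,13,14,15}
step 4: c <- max(max(a, a), (c + lane)) {0,1,2,3,4,5,6,7,8,9,10,11,12,13,14,15}
step 5: a <- -9                      {0,1,2,3,4,5,6,7,8,9,10,11,12,13,14,15}
step 6: d <- (lane + max(c, -5))     {0,1,2,3,4,5,6,7,8,9,10,11,12,13,14,15}
step 7: a <- lane                    {0,1,2,3,4,5,6,7,8,9,10,11,12,13,14,15}
step 8: c <- max(2, (5 - -3))        {0,1,2,3,4,5,6,7,8,9,10,11,12,13,14,15}
step 9: eval (c <= max(-7, a))       {0,1,2,3,4,5,6,7,8,9,10,11,12,13,14,15}
step 10: a <- (max(d, 8) % 4)         {8,9,10,11,12,13,14,15}
step 11: a <- lane                    {8,9,10,11,12,13,14,15}
step 12: d <- min(max(2, -8), c)      {0,1,2,3,4,5,6,7}
step 13: a <- min(d, lane)            {0,1,2,3,4,5,6,7,8,9,10,11,12,13,14,15}

Answer: 14 steps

a: 0,1,2,2,2,2,2,2,8,9,10,11,12,13,14,15
c: 8,8,8,8,8,8,8,8,8,8,8,8,8,8,8,8
d: 2,2,2,2,2,2,2,2,18,20,22,24,26,28,30,32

steps = 14; useful = 200; efficiency = 200/224 = 25/28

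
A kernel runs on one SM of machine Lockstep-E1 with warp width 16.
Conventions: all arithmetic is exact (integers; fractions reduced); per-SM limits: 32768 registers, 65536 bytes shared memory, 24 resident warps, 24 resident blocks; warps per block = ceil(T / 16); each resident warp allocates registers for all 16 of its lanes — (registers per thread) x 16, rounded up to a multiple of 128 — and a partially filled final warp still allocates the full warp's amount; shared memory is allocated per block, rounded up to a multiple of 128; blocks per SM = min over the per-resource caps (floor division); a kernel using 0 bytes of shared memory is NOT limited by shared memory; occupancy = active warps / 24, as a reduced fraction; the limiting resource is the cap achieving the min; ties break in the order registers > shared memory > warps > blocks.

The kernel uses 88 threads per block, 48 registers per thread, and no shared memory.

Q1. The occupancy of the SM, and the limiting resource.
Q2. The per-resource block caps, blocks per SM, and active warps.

Answer: occupancy 1, limited by warps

registers: 7 blocks
shared memory: no limit (kernel uses none)
warps: 4 blocks
blocks: 24 blocks

Answer: 4 blocks, 24 active warps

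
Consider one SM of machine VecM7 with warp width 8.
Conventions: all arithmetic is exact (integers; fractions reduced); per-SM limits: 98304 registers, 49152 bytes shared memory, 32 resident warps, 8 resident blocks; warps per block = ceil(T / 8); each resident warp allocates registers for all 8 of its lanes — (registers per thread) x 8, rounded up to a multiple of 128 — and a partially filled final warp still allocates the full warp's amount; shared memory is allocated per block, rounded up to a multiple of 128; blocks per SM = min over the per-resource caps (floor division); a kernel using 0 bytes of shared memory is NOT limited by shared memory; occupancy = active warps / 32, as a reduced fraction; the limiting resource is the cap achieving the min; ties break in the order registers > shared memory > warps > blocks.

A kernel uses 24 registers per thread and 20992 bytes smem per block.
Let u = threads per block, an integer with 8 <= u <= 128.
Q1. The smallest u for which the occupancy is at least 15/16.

Answer: u = 113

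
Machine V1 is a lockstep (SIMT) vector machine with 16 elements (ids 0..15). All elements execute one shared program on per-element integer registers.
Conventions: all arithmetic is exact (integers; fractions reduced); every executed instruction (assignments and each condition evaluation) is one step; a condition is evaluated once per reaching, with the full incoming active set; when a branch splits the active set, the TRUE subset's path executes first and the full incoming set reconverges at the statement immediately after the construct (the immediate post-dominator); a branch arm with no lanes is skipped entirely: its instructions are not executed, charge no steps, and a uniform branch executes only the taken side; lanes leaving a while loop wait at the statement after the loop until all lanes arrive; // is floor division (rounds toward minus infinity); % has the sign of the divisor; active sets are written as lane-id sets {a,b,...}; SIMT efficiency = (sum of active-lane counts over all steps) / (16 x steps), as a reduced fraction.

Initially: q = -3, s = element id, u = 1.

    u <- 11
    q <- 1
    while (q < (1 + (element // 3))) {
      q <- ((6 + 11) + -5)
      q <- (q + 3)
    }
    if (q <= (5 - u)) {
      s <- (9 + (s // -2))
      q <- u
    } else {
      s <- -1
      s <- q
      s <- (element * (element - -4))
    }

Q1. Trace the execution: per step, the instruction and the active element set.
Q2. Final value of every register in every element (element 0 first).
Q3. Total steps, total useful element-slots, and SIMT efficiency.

step 0: u <- 11                      {0,1,2,3,4,5,6,7,8,9,10,11,12,13,14,15}
step 1: q <- 1                       {0,1,2,3,4,5,6,7,8,9,10,11,12,13,14,15}
step 2: eval (q < (1 + (element // 3))) {0,1,2,3,4,5,6,7,8,9,10,11,12,13,14,15}
step 3: q <- ((6 + 11) + -5)         {3,4,5,6,7,8,9,10,11,12,13,14,15}
step 4: q <- (q + 3)                 {3,4,5,6,7,8,9,10,11,12,13,14,15}
step 5: eval (q < (1 + (element // 3))) {3,4,5,6,7,8,9,10,11,12,13,14,15}
step 6: eval (q <= (5 - u))          {0,1,2,3,4,5,6,7,8,9,10,11,12,13,14,15}
step 7: s <- -1                      {0,1,2,3,4,5,6,7,8,9,10,11,12,13,14,15}
step 8: s <- q                       {0,1,2,3,4,5,6,7,8,9,10,11,12,13,14,15}
step 9: s <- (element * (element - -4)) {0,1,2,3,4,5,6,7,8,9,10,11,12,13,14,15}

Answer: 10 steps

q: 1,1,1,15,15,15,15,15,15,15,15,15,15,15,15,15
s: 0,5,12,21,32,45,60,77,96,117,140,165,192,221,252,285
u: 11,11,11,11,11,11,11,11,11,11,11,11,11,11,11,11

steps = 10; useful = 151; efficiency = 151/160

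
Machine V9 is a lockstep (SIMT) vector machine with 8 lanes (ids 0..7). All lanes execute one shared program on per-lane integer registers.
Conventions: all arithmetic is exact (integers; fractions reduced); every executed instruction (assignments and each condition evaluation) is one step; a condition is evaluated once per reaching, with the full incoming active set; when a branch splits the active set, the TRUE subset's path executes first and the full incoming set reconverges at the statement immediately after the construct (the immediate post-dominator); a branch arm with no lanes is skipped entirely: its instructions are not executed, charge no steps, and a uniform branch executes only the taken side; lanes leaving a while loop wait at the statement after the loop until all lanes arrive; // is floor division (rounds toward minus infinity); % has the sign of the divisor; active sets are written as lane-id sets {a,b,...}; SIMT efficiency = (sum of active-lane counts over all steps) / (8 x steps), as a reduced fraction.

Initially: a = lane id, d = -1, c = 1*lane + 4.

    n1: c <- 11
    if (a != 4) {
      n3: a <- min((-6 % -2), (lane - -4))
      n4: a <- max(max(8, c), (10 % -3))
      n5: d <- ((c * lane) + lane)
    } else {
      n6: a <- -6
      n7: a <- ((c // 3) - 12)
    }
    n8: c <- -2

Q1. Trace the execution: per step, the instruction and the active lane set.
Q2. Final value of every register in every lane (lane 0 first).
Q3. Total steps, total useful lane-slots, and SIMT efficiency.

step 0: c <- 11                      {0,1,2,3,4,5,6,7}
step 1: eval (a != 4)                {0,1,2,3,4,5,6,7}
step 2: a <- min((-6 % -2), (lane - -4)) {0,1,2,3,5,6,7}
step 3: a <- max(max(8, c), (10 % -3)) {0,1,2,3,5,6,7}
step 4: d <- ((c * lane) + lane)     {0,1,2,3,5,6,7}
step 5: a <- -6                      {4}
step 6: a <- ((c // 3) - 12)         {4}
step 7: c <- -2                      {0,1,2,3,4,5,6,7}

Answer: 8 steps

a: 11,11,11,11,-9,11,11,11
d: 0,12,24,36,-1,60,72,84
c: -2,-2,-2,-2,-2,-2,-2,-2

steps = 8; useful = 47; efficiency = 47/64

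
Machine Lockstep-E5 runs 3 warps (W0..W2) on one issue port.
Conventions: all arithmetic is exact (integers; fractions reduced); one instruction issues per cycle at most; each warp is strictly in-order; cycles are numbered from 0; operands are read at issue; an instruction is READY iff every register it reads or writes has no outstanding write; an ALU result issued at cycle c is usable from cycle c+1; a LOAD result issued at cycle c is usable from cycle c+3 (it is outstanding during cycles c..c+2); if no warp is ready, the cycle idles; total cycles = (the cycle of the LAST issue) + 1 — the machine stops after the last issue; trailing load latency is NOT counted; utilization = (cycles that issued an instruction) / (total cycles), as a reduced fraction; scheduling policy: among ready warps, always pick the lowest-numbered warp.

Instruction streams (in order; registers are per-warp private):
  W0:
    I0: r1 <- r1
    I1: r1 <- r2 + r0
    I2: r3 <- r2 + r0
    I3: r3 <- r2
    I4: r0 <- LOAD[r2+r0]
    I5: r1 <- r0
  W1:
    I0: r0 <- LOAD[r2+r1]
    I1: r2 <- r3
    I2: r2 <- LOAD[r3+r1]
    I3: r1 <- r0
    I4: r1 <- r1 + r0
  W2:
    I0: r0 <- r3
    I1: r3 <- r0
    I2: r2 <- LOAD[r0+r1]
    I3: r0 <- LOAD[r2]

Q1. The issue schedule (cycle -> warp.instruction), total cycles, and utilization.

cycle 0: W0.I0
cycle 1: W0.I1
cycle 2: W0.I2
cycle 3: W0.I3
cycle 4: W0.I4
cycle 5: W1.I0
cycle 6: W1.I1
cycle 7: W0.I5
cycle 8: W1.I2
cycle 9: W1.I3
cycle 10: W1.I4
cycle 11: W2.I0
cycle 12: W2.I1
cycle 13: W2.I2
cycle 14: idle
cycle 15: idle
cycle 16: W2.I3

Answer: 17 cycles, utilization 15/17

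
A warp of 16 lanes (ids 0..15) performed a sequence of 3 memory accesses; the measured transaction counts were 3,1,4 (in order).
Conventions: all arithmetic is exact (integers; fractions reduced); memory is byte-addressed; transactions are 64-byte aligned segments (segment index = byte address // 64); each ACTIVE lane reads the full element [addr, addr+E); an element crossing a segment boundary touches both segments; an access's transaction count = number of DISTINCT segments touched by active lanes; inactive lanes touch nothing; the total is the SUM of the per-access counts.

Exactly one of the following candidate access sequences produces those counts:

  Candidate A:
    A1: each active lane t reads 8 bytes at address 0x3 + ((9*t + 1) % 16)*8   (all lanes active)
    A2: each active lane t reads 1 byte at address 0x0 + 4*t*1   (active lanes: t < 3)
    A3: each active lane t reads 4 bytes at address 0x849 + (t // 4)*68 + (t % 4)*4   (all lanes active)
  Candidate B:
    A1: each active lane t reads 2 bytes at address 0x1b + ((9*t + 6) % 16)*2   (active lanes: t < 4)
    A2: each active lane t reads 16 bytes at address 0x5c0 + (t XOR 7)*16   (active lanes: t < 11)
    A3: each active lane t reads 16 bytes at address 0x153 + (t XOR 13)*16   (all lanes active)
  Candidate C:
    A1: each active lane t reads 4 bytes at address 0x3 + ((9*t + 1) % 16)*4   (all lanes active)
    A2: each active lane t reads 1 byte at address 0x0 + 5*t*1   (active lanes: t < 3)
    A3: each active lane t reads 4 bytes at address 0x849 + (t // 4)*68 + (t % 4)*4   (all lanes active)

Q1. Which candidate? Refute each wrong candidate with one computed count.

B: A1 gives 1 transaction, not 3
C: A1 gives 2 transactions, not 3
A: all counts match (3,1,4)

Answer: A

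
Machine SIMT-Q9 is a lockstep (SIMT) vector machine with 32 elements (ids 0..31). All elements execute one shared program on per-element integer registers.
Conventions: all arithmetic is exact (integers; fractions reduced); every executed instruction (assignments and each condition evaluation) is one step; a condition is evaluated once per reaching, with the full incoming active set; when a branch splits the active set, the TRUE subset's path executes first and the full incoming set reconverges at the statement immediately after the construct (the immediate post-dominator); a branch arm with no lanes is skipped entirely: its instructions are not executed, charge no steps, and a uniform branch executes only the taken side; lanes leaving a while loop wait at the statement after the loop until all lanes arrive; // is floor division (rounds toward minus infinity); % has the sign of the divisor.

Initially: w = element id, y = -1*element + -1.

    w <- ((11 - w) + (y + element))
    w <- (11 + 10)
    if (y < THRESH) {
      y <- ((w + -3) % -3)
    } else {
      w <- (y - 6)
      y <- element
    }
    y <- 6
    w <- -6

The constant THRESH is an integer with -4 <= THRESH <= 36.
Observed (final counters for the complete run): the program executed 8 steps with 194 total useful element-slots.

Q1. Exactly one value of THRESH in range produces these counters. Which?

Answer: THRESH = -2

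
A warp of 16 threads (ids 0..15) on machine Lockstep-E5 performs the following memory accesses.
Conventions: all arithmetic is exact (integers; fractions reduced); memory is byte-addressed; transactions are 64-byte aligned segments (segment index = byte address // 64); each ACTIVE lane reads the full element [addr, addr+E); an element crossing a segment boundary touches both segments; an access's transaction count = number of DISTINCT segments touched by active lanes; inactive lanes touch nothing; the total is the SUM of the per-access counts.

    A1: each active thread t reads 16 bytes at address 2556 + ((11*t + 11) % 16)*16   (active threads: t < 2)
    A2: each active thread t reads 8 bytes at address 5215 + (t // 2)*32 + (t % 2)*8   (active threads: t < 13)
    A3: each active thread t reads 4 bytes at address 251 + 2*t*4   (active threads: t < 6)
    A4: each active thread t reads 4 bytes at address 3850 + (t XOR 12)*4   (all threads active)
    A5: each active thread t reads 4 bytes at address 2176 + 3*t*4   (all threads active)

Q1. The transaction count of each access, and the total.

A1: 2 transactions
A2: 4 transactions
A3: 2 transactions
A4: 2 transactions
A5: 3 transactions

Answer: 2,4,2,2,3; total 13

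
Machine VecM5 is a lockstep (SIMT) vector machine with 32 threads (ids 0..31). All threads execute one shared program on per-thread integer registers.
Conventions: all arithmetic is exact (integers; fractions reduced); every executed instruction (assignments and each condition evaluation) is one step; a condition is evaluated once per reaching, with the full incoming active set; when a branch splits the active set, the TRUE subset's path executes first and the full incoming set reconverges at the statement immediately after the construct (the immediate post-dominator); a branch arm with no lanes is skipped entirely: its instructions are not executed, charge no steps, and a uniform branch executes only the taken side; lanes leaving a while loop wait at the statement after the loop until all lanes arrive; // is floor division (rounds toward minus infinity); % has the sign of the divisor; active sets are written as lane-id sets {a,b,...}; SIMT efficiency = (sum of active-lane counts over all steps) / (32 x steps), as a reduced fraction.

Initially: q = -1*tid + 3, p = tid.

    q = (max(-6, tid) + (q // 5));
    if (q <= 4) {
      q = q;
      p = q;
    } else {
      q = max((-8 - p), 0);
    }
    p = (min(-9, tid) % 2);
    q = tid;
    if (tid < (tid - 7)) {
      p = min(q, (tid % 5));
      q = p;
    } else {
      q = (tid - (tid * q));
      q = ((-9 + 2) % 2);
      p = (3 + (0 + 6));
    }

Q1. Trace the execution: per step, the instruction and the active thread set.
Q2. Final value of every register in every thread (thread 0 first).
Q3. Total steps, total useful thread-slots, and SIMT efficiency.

step 0: q <- (max(-6, tid) + (q // 5)) {0,1,2,3,4,5,6,7,8,9,10,11,12,13,14,15,16,17,18,19,20,21,22,23,24,25,26,27,28,29,30,31}
step 1: eval (q <= 4)                {0,1,2,3,4,5,6,7,8,9,10,11,12,13,14,15,16,17,18,19,20,21,22,23,24,25,26,27,28,29,30,31}
step 2: q <- q                       {0,1,2,3,4,5}
step 3: p <- q                       {0,1,2,3,4,5}
step 4: q <- max((-8 - p), 0)        {6,7,8,9,10,11,12,13,14,15,16,17,18,19,20,21,22,23,24,25,26,27,28,29,30,31}
step 5: p <- (min(-9, tid) % 2)      {0,1,2,3,4,5,6,7,8,9,10,11,12,13,14,15,16,17,18,19,20,21,22,23,24,25,26,27,28,29,30,31}
step 6: q <- tid                     {0,1,2,3,4,5,6,7,8,9,10,11,12,13,14,15,16,17,18,19,20,21,22,23,24,25,26,27,28,29,30,31}
step 7: eval (tid < (tid - 7))       {0,1,2,3,4,5,6,7,8,9,10,11,12,13,14,15,16,17,18,19,20,21,22,23,24,25,26,27,28,29,30,31}
step 8: q <- (tid - (tid * q))       {0,1,2,3,4,5,6,7,8,9,10,11,12,13,14,15,16,17,18,19,20,21,22,23,24,25,26,27,28,29,30,31}
step 9: q <- ((-9 + 2) % 2)          {0,1,2,3,4,5,6,7,8,9,10,11,12,13,14,15,16,17,18,19,20,21,22,23,24,25,26,27,28,29,30,31}
step 10: p <- (3 + (0 + 6))           {0,1,2,3,4,5,6,7,8,9,10,11,12,13,14,15,16,17,18,19,20,21,22,23,24,25,26,27,28,29,30,31}

Answer: 11 steps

q: 1,1,1,1,1,1,1,1,1,1,1,1,1,1,1,1,1,1,1,1,1,1,1,1,1,1,1,1,1,1,1,1
p: 9,9,9,9,9,9,9,9,9,9,9,9,9,9,9,9,9,9,9,9,9,9,9,9,9,9,9,9,9,9,9,9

steps = 11; useful = 294; efficiency = 294/352 = 147/176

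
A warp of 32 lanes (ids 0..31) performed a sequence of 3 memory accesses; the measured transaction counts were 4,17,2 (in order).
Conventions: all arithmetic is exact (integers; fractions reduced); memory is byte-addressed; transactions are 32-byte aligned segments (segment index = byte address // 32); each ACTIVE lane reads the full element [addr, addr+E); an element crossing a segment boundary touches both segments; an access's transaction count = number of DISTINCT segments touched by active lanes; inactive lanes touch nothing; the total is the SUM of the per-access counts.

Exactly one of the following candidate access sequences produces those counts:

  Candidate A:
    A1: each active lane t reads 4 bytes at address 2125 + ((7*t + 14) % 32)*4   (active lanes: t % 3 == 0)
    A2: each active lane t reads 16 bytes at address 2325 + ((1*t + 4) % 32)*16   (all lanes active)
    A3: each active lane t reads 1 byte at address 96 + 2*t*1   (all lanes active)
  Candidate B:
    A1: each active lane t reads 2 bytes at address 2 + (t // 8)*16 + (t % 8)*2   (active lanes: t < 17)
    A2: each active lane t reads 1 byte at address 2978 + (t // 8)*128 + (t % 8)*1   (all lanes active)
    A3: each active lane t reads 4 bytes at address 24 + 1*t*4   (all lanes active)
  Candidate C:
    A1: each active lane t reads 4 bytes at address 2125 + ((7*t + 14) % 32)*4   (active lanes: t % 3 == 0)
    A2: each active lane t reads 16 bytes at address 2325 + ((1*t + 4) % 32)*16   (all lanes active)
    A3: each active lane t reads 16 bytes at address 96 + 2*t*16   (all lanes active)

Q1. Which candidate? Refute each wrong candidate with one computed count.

B: A1 gives 2 transactions, not 4
C: A3 gives 32 transactions, not 2
A: all counts match (4,17,2)

Answer: A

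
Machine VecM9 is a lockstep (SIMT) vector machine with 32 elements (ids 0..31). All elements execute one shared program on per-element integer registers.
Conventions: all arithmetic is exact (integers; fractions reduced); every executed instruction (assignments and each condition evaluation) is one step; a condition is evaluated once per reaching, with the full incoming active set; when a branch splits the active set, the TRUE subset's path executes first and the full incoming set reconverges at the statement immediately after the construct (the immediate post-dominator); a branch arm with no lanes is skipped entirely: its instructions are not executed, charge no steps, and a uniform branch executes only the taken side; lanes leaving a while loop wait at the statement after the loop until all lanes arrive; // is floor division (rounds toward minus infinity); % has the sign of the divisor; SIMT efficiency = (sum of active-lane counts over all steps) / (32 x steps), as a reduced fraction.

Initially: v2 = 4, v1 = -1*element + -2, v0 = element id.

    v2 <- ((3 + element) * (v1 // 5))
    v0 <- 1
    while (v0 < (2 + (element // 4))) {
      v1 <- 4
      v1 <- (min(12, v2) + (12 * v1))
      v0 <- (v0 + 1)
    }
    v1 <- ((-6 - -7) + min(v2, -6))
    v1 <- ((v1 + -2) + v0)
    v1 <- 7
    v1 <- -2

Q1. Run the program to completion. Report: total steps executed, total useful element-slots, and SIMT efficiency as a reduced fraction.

Answer: 39 steps, 800 useful, 25/39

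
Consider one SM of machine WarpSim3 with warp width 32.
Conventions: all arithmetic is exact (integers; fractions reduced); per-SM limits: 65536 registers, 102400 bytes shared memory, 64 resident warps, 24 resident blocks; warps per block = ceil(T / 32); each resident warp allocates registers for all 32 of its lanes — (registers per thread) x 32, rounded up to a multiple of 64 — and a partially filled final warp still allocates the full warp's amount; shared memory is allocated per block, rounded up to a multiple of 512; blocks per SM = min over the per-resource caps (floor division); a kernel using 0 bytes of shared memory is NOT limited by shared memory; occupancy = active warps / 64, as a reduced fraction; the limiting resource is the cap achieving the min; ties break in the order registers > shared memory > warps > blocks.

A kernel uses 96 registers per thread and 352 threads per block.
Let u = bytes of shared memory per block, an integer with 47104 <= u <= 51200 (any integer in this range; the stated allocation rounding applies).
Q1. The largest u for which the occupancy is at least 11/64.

Answer: u = 51200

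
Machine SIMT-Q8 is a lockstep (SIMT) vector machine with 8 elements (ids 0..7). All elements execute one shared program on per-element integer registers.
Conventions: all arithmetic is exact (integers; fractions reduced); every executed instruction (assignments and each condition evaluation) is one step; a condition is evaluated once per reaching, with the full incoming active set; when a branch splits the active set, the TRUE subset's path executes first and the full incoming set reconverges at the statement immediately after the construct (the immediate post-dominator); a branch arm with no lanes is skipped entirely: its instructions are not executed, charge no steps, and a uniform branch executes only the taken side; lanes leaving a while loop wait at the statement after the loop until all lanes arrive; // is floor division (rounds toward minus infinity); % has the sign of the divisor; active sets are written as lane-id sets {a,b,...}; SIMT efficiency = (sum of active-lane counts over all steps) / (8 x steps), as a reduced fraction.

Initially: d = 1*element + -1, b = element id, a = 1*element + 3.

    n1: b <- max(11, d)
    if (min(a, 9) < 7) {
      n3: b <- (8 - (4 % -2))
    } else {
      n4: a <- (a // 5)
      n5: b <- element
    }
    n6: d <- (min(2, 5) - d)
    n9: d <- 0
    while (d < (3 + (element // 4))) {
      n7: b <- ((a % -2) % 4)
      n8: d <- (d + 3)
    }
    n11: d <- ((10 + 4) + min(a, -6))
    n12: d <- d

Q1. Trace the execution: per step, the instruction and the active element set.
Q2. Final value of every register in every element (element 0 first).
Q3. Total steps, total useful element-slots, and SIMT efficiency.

step 0: b <- max(11, d)              {0,1,2,3,4,5,6,7}
step 1: eval (min(a, 9) < 7)         {0,1,2,3,4,5,6,7}
step 2: b <- (8 - (4 % -2))          {0,1,2,3}
step 3: a <- (a // 5)                {4,5,6,7}
step 4: b <- element                 {4,5,6,7}
step 5: d <- (min(2, 5) - d)         {0,1,2,3,4,5,6,7}
step 6: d <- 0                       {0,1,2,3,4,5,6,7}
step 7: eval (d < (3 + (element // 4))) {0,1,2,3,4,5,6,7}
step 8: b <- ((a % -2) % 4)          {0,1,2,3,4,5,6,7}
step 9: d <- (d + 3)                 {0,1,2,3,4,5,6,7}
step 10: eval (d < (3 + (element // 4))) {0,1,2,3,4,5,6,7}
step 11: b <- ((a % -2) % 4)          {4,5,6,7}
step 12: d <- (d + 3)                 {4,5,6,7}
step 13: eval (d < (3 + (element // 4))) {4,5,6,7}
step 14: d <- ((10 + 4) + min(a, -6)) {0,1,2,3,4,5,6,7}
step 15: d <- d                       {0,1,2,3,4,5,6,7}

Answer: 16 steps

d: 8,8,8,8,8,8,8,8
b: 3,0,3,0,3,3,3,0
a: 3,4,5,6,1,1,1,2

steps = 16; useful = 104; efficiency = 104/128 = 13/16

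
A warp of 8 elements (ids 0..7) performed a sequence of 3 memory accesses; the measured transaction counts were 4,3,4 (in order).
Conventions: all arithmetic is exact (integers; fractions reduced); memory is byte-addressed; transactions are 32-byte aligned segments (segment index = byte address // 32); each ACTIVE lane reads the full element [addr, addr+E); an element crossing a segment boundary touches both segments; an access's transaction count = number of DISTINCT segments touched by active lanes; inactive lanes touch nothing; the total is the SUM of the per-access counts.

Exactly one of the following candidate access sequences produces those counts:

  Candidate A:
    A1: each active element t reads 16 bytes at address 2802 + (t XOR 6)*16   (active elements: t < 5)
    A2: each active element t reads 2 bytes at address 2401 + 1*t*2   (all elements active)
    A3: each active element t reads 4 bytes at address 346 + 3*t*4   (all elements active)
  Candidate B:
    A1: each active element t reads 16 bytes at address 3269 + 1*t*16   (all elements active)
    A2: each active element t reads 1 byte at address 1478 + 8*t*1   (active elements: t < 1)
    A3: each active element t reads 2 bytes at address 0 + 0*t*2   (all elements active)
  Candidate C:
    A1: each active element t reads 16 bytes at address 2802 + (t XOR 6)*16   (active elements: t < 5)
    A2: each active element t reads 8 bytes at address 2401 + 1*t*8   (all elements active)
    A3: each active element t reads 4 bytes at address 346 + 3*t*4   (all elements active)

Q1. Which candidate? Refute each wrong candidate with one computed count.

A: A2 gives 1 transaction, not 3
B: A1 gives 5 transactions, not 4
C: all counts match (4,3,4)

Answer: C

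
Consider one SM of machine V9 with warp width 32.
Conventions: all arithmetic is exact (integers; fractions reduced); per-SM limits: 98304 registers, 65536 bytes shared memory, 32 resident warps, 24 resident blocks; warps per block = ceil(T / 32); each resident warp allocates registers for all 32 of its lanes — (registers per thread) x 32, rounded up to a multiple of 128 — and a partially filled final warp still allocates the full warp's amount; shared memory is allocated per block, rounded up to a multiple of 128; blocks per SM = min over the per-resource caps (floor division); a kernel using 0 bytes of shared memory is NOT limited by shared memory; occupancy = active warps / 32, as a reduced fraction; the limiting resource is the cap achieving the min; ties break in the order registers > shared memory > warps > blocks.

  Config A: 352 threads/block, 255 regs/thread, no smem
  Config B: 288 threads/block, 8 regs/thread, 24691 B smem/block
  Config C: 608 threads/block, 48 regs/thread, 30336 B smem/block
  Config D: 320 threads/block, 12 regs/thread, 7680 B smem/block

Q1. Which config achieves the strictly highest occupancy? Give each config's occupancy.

occupancies: A 11/32, B 9/16, C 19/32, D 15/16

Answer: D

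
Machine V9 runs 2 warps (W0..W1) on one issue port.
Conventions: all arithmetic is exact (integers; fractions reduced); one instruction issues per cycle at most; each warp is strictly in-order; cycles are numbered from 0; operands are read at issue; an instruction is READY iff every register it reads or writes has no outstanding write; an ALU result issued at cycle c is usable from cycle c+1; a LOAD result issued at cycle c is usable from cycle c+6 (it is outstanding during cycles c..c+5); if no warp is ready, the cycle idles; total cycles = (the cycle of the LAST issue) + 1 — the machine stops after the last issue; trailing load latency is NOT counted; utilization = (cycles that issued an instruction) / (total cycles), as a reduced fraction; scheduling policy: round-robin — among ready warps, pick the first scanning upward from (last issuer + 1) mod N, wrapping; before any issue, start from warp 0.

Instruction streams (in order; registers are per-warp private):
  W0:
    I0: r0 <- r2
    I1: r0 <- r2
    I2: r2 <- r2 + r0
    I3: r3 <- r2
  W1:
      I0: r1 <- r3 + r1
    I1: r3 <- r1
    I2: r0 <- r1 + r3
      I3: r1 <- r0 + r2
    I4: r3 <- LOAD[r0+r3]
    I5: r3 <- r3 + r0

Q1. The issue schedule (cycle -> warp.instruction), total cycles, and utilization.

cycle 0: W0.I0
cycle 1: W1.I0
cycle 2: W0.I1
cycle 3: W1.I1
cycle 4: W0.I2
cycle 5: W1.I2
cycle 6: W0.I3
cycle 7: W1.I3
cycle 8: W1.I4
cycle 9: idle
cycle 10: idle
cycle 11: idle
cycle 12: idle
cycle 13: idle
cycle 14: W1.I5

Answer: 15 cycles, utilization 2/3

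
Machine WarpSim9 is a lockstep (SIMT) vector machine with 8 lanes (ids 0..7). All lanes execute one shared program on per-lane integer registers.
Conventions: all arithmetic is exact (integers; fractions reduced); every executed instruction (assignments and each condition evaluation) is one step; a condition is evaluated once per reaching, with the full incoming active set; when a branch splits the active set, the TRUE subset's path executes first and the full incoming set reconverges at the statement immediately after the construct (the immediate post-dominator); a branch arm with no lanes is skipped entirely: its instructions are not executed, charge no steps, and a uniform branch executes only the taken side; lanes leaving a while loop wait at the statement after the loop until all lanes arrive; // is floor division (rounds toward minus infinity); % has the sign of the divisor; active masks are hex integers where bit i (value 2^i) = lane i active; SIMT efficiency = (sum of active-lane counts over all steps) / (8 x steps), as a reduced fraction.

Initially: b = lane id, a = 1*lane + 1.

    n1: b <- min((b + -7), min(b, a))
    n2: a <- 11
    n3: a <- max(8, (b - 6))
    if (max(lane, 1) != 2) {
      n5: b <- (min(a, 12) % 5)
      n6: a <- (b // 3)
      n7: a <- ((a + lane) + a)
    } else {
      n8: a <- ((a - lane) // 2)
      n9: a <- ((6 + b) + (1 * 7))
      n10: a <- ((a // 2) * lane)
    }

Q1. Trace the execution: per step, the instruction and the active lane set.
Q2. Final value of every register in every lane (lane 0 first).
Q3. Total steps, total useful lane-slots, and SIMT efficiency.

step 0: b <- min((b + -7), min(b, a)) 0xff
step 1: a <- 11                      0xff
step 2: a <- max(8, (b - 6))         0xff
step 3: eval (max(lane, 1) != 2)     0xff
step 4: b <- (min(a, 12) % 5)        0xfb
step 5: a <- (b // 3)                0xfb
step 6: a <- ((a + lane) + a)        0xfb
step 7: a <- ((a - lane) // 2)       0x04
step 8: a <- ((6 + b) + (1 * 7))     0x04
step 9: a <- ((a // 2) * lane)       0x04

Answer: 10 steps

b: 3,3,-5,3,3,3,3,3
a: 2,3,8,5,6,7,8,9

steps = 10; useful = 56; efficiency = 56/80 = 7/10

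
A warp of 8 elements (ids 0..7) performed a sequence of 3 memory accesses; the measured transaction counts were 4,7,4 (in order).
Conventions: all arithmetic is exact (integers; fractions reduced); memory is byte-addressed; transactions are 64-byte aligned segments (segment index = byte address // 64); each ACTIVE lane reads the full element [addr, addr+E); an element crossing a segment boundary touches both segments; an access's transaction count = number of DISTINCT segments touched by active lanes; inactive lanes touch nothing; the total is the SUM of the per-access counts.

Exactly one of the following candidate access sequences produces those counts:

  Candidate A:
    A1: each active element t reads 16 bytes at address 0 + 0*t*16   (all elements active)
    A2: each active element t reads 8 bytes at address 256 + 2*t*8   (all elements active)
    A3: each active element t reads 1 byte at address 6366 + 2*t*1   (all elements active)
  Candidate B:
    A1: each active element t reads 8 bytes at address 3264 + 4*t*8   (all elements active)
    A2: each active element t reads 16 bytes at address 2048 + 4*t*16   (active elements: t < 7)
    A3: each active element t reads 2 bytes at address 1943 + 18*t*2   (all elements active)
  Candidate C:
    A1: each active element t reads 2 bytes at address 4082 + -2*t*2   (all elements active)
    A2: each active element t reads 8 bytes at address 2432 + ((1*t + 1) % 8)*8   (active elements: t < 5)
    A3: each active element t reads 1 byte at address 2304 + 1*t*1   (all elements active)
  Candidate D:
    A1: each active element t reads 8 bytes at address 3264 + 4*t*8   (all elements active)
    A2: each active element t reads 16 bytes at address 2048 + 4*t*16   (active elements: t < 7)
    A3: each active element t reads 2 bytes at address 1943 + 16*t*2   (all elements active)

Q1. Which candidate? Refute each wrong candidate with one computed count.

A: A1 gives 1 transaction, not 4
B: A3 gives 5 transactions, not 4
C: A1 gives 1 transaction, not 4
D: all counts match (4,7,4)

Answer: D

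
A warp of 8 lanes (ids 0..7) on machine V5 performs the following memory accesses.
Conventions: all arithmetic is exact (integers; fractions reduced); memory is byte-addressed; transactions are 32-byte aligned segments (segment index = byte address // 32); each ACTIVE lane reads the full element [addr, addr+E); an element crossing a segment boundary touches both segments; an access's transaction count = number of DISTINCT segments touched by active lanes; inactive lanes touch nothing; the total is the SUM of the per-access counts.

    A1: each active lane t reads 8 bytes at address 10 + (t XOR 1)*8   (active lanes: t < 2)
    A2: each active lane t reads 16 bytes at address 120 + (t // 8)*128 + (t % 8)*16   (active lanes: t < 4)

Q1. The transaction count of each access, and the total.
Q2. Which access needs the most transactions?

A1: 1 transaction
A2: 3 transactions

Answer: 1,3; total 4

Answer: A2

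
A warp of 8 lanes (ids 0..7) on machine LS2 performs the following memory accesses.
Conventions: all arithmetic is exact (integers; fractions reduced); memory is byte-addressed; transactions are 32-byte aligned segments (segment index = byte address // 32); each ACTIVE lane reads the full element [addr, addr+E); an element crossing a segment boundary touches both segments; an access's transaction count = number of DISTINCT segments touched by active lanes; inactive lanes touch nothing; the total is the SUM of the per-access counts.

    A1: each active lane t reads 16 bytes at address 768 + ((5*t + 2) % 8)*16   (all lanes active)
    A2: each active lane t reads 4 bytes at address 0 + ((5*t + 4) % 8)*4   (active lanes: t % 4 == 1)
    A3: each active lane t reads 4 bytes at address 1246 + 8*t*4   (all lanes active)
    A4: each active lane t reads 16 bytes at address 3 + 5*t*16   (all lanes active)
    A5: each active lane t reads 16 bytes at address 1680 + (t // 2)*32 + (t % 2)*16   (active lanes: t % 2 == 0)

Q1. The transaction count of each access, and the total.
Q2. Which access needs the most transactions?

A1: 4 transactions
A2: 1 transaction
A3: 9 transactions
A4: 12 transactions
A5: 4 transactions

Answer: 4,1,9,12,4; total 30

Answer: A4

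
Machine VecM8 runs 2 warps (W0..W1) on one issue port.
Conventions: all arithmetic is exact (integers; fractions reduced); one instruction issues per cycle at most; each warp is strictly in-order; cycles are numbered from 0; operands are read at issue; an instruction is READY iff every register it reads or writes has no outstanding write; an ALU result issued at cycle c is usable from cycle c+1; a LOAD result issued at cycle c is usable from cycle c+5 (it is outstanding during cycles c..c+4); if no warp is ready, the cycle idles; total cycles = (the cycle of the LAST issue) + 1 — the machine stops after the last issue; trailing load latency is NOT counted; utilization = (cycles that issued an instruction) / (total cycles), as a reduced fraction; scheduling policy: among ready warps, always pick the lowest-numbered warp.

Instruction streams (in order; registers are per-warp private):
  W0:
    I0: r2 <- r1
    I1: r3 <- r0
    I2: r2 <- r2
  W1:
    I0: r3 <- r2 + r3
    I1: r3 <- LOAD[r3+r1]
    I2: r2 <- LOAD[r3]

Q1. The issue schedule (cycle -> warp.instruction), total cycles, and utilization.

cycle 0: W0.I0
cycle 1: W0.I1
cycle 2: W0.I2
cycle 3: W1.I0
cycle 4: W1.I1
cycle 5: idle
cycle 6: idle
cycle 7: idle
cycle 8: idle
cycle 9: W1.I2

Answer: 10 cycles, utilization 3/5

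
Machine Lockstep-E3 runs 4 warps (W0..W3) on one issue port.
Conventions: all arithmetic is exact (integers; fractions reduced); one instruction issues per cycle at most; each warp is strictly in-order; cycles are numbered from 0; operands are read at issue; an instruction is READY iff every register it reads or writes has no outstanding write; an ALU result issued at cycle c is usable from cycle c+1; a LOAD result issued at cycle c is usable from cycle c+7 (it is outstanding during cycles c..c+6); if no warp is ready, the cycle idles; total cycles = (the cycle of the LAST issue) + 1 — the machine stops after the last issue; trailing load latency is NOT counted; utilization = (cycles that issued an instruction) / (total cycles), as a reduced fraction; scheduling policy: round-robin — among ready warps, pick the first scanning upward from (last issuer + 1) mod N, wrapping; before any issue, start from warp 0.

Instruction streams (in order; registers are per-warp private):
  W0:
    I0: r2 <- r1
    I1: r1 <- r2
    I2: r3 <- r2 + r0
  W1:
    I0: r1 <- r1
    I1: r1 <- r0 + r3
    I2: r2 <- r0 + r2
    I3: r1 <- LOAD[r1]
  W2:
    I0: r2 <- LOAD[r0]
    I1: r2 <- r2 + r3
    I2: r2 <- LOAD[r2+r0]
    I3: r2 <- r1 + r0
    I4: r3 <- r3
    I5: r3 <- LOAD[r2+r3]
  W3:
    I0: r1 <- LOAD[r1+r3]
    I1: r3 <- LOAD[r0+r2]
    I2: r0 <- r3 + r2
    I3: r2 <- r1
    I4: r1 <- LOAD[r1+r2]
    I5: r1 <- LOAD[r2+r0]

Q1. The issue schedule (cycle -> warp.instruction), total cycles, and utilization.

cycle 0: W0.I0
cycle 1: W1.I0
cycle 2: W2.I0
cycle 3: W3.I0
cycle 4: W0.I1
cycle 5: W1.I1
cycle 6: W3.I1
cycle 7: W0.I2
cycle 8: W1.I2
cycle 9: W2.I1
cycle 10: W1.I3
cycle 11: W2.I2
cycle 12: idle
cycle 13: W3.I2
cycle 14: W3.I3
cycle 15: W3.I4
cycle 16: idle
cycle 17: idle
cycle 18: W2.I3
cycle 19: W2.I4
cycle 20: W2.I5
cycle 21: idle
cycle 22: W3.I5

Answer: 23 cycles, utilization 19/23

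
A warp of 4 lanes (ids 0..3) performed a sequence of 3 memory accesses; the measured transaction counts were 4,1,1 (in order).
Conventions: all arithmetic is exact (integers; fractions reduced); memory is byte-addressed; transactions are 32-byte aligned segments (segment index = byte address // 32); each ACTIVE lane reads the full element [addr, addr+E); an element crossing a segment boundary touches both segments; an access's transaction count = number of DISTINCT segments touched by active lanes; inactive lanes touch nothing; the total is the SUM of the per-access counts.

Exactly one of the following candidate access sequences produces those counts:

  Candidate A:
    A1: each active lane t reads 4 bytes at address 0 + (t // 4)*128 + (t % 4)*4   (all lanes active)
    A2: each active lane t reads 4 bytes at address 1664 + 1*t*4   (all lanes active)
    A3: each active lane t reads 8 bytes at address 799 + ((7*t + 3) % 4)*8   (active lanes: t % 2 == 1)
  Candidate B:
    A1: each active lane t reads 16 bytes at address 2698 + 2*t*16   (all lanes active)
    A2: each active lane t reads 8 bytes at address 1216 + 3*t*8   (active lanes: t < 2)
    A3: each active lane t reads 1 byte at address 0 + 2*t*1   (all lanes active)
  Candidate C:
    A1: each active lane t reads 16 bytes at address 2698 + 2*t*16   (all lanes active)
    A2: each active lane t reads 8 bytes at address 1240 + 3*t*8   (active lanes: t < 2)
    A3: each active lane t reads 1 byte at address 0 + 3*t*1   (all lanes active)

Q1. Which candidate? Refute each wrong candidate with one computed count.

A: A1 gives 1 transaction, not 4
C: A2 gives 2 transactions, not 1
B: all counts match (4,1,1)

Answer: B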